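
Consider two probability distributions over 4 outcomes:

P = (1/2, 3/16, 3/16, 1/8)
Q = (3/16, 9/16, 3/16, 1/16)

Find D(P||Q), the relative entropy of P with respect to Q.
D(P||Q) = Σ P(i) log₂(P(i)/Q(i))
  i=0: (1/2) × log₂((1/2)/(3/16)) = (1/2) × log₂(8/3) = 0.7075
  i=1: (3/16) × log₂((3/16)/(9/16)) = (3/16) × log₂(1/3) = -0.2972
  i=2: (3/16) × log₂((3/16)/(3/16)) = (3/16) × log₂(1) = 0.0000
  i=3: (1/8) × log₂((1/8)/(1/16)) = (1/8) × log₂(2) = 0.1250
D(P||Q) = 0.7075 - 0.2972 + 0.0000 + 0.1250
  = 0.5353 bits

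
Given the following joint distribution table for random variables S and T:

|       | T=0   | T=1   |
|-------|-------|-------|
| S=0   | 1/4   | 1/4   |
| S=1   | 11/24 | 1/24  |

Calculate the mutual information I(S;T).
Marginal P(S) (row sums):
  P(S=0) = 1/4 + 1/4 = 1/2
  P(S=1) = 11/24 + 1/24 = 1/2
Marginal P(T) (column sums):
  P(T=0) = 1/4 + 11/24 = 17/24
  P(T=1) = 1/4 + 1/24 = 7/24

H(S) = -[(1/2)·log₂(1/2) + (1/2)·log₂(1/2)]
  = 0.5000 + 0.5000
  = 1.0000 bits
H(T) = -[(17/24)·log₂(17/24) + (7/24)·log₂(7/24)]
  = 0.3524 + 0.5185
  = 0.8709 bits
H(S,T) = -[(1/4)·log₂(1/4) + (1/4)·log₂(1/4) + (11/24)·log₂(11/24) + (1/24)·log₂(1/24)]
  = 0.5000 + 0.5000 + 0.5159 + 0.1910
  = 1.7069 bits

I(S;T) = H(S) + H(T) - H(S,T)
  = 1.0000 + 0.8709 - 1.7069
  = 0.1640 bits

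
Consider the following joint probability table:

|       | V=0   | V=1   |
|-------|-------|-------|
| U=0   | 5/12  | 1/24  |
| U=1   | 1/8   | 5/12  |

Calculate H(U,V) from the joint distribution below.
H(U,V) = -Σ P(U,V) log₂ P(U,V), summed over the non-zero cells:
H(U,V) = -[(5/12)·log₂(5/12) + (1/24)·log₂(1/24) + (1/8)·log₂(1/8) + (5/12)·log₂(5/12)]
  = 0.5263 + 0.1910 + 0.3750 + 0.5263
  = 1.6186 bits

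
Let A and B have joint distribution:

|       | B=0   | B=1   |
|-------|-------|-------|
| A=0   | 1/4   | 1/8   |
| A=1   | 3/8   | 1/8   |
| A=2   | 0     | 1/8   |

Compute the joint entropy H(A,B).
H(A,B) = -Σ P(A,B) log₂ P(A,B), summed over the non-zero cells:
H(A,B) = -[(1/4)·log₂(1/4) + (1/8)·log₂(1/8) + (3/8)·log₂(3/8) + (1/8)·log₂(1/8) + (1/8)·log₂(1/8)]
  = 0.5000 + 0.3750 + 0.5306 + 0.3750 + 0.3750
  = 2.1556 bits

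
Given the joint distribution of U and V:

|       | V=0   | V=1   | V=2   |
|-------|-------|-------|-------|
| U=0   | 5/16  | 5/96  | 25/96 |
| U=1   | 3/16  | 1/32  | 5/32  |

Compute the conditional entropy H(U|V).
Marginal P(V) (column sums):
  P(V=0) = 5/16 + 3/16 = 1/2
  P(V=1) = 5/96 + 1/32 = 1/12
  P(V=2) = 25/96 + 5/32 = 5/12

H(U|V) = -Σ P(U,V)·log₂ P(U|V), where P(U|V) = P(U,V) / P(V)
  (U=0,V=0): P(U|V) = (5/16)/(1/2) = 5/8;  -(5/16)·log₂(5/8) = 0.2119
  (U=0,V=1): P(U|V) = (5/96)/(1/12) = 5/8;  -(5/96)·log₂(5/8) = 0.0353
  (U=0,V=2): P(U|V) = (25/96)/(5/12) = 5/8;  -(25/96)·log₂(5/8) = 0.1766
  (U=1,V=0): P(U|V) = (3/16)/(1/2) = 3/8;  -(3/16)·log₂(3/8) = 0.2653
  (U=1,V=1): P(U|V) = (1/32)/(1/12) = 3/8;  -(1/32)·log₂(3/8) = 0.0442
  (U=1,V=2): P(U|V) = (5/32)/(5/12) = 3/8;  -(5/32)·log₂(3/8) = 0.2211
H(U|V) = 0.2119 + 0.0353 + 0.1766 + 0.2653 + 0.0442 + 0.2211
  = 0.9544 bits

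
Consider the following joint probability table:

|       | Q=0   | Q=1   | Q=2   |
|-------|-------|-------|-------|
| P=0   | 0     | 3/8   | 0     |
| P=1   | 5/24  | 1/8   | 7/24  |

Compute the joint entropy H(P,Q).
H(P,Q) = -Σ P(P,Q) log₂ P(P,Q), summed over the non-zero cells:
H(P,Q) = -[(3/8)·log₂(3/8) + (5/24)·log₂(5/24) + (1/8)·log₂(1/8) + (7/24)·log₂(7/24)]
  = 0.5306 + 0.4715 + 0.3750 + 0.5185
  = 1.8956 bits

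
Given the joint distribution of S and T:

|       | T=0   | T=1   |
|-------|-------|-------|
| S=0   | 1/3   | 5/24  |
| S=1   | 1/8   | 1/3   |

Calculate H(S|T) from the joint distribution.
Marginal P(T) (column sums):
  P(T=0) = 1/3 + 1/8 = 11/24
  P(T=1) = 5/24 + 1/3 = 13/24

H(S|T) = -Σ P(S,T)·log₂ P(S|T), where P(S|T) = P(S,T) / P(T)
  (S=0,T=0): P(S|T) = (1/3)/(11/24) = 8/11;  -(1/3)·log₂(8/11) = 0.1531
  (S=0,T=1): P(S|T) = (5/24)/(13/24) = 5/13;  -(5/24)·log₂(5/13) = 0.2872
  (S=1,T=0): P(S|T) = (1/8)/(11/24) = 3/11;  -(1/8)·log₂(3/11) = 0.2343
  (S=1,T=1): P(S|T) = (1/3)/(13/24) = 8/13;  -(1/3)·log₂(8/13) = 0.2335
H(S|T) = 0.1531 + 0.2872 + 0.2343 + 0.2335
  = 0.9081 bits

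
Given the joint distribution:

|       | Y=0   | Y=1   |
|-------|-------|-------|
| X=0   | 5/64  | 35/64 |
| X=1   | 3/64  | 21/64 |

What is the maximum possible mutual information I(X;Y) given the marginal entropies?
The upper bound on mutual information is I(X;Y) ≤ min(H(X), H(Y)).

Marginal P(X) (row sums):
  P(X=0) = 5/64 + 35/64 = 5/8
  P(X=1) = 3/64 + 21/64 = 3/8
Marginal P(Y) (column sums):
  P(Y=0) = 5/64 + 3/64 = 1/8
  P(Y=1) = 35/64 + 21/64 = 7/8

H(X) = -[(5/8)·log₂(5/8) + (3/8)·log₂(3/8)]
  = 0.4238 + 0.5306
  = 0.9544 bits
H(Y) = -[(1/8)·log₂(1/8) + (7/8)·log₂(7/8)]
  = 0.3750 + 0.1686
  = 0.5436 bits

Maximum possible I(X;Y) = min(0.9544, 0.5436) = 0.5436 bits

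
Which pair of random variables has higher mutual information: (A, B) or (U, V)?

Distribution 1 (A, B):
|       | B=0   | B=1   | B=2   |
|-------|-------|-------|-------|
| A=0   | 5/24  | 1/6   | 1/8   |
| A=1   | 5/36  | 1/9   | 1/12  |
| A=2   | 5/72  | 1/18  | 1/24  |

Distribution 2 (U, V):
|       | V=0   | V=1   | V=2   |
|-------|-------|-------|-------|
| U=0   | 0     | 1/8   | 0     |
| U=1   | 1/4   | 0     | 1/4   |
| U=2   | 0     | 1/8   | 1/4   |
Distribution 1 (A, B):
Marginal P(A) (row sums):
  P(A=0) = 5/24 + 1/6 + 1/8 = 1/2
  P(A=1) = 5/36 + 1/9 + 1/12 = 1/3
  P(A=2) = 5/72 + 1/18 + 1/24 = 1/6
Marginal P(B) (column sums):
  P(B=0) = 5/24 + 5/36 + 5/72 = 5/12
  P(B=1) = 1/6 + 1/9 + 1/18 = 1/3
  P(B=2) = 1/8 + 1/12 + 1/24 = 1/4

H(A) = -[(1/2)·log₂(1/2) + (1/3)·log₂(1/3) + (1/6)·log₂(1/6)]
  = 0.5000 + 0.5283 + 0.4308
  = 1.4591 bits
H(B) = -[(5/12)·log₂(5/12) + (1/3)·log₂(1/3) + (1/4)·log₂(1/4)]
  = 0.5263 + 0.5283 + 0.5000
  = 1.5546 bits
H(A,B) = -[(5/24)·log₂(5/24) + (1/6)·log₂(1/6) + (1/8)·log₂(1/8) + (5/36)·log₂(5/36) + (1/9)·log₂(1/9) + (1/12)·log₂(1/12) + (5/72)·log₂(5/72) + (1/18)·log₂(1/18) + (1/24)·log₂(1/24)]
  = 0.4715 + 0.4308 + 0.3750 + 0.3956 + 0.3522 + 0.2987 + 0.2672 + 0.2317 + 0.1910
  = 3.0137 bits

I(A;B) = H(A) + H(B) - H(A,B)
  = 1.4591 + 1.5546 - 3.0137
  = 0.0000 bits

Distribution 2 (U, V):
Marginal P(U) (row sums):
  P(U=0) = 0 + 1/8 + 0 = 1/8
  P(U=1) = 1/4 + 0 + 1/4 = 1/2
  P(U=2) = 0 + 1/8 + 1/4 = 3/8
Marginal P(V) (column sums):
  P(V=0) = 0 + 1/4 + 0 = 1/4
  P(V=1) = 1/8 + 0 + 1/8 = 1/4
  P(V=2) = 0 + 1/4 + 1/4 = 1/2

H(U) = -[(1/8)·log₂(1/8) + (1/2)·log₂(1/2) + (3/8)·log₂(3/8)]
  = 0.3750 + 0.5000 + 0.5306
  = 1.4056 bits
H(V) = -[(1/4)·log₂(1/4) + (1/4)·log₂(1/4) + (1/2)·log₂(1/2)]
  = 0.5000 + 0.5000 + 0.5000
  = 1.5000 bits
H(U,V) = -[(1/8)·log₂(1/8) + (1/4)·log₂(1/4) + (1/4)·log₂(1/4) + (1/8)·log₂(1/8) + (1/4)·log₂(1/4)]
  = 0.3750 + 0.5000 + 0.5000 + 0.3750 + 0.5000
  = 2.2500 bits

I(U;V) = H(U) + H(V) - H(U,V)
  = 1.4056 + 1.5000 - 2.2500
  = 0.6556 bits

I(U;V) = 0.6556 bits > I(A;B) = 0.0000 bits, so (U, V) has the higher mutual information (stronger dependence).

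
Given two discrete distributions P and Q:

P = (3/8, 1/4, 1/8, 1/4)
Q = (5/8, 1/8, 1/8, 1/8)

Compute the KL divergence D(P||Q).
D(P||Q) = Σ P(i) log₂(P(i)/Q(i))
  i=0: (3/8) × log₂((3/8)/(5/8)) = (3/8) × log₂(3/5) = -0.2764
  i=1: (1/4) × log₂((1/4)/(1/8)) = (1/4) × log₂(2) = 0.2500
  i=2: (1/8) × log₂((1/8)/(1/8)) = (1/8) × log₂(1) = 0.0000
  i=3: (1/4) × log₂((1/4)/(1/8)) = (1/4) × log₂(2) = 0.2500
D(P||Q) = -0.2764 + 0.2500 + 0.0000 + 0.2500
  = 0.2236 bits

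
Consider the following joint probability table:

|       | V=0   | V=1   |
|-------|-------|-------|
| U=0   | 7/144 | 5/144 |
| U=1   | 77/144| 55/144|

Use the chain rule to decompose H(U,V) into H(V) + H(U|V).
By the chain rule: H(U,V) = H(V) + H(U|V)

Marginal P(V) (column sums):
  P(V=0) = 7/144 + 77/144 = 7/12
  P(V=1) = 5/144 + 55/144 = 5/12
H(V) = -[(7/12)·log₂(7/12) + (5/12)·log₂(5/12)]
  = 0.4536 + 0.5263
  = 0.9799 bits
H(U|V) = -Σ P(U,V)·log₂ P(U|V), where P(U|V) = P(U,V) / P(V)
  (U=0,V=0): P(U|V) = (7/144)/(7/12) = 1/12;  -(7/144)·log₂(1/12) = 0.1743
  (U=0,V=1): P(U|V) = (5/144)/(5/12) = 1/12;  -(5/144)·log₂(1/12) = 0.1245
  (U=1,V=0): P(U|V) = (77/144)/(7/12) = 11/12;  -(77/144)·log₂(11/12) = 0.0671
  (U=1,V=1): P(U|V) = (55/144)/(5/12) = 11/12;  -(55/144)·log₂(11/12) = 0.0479
H(U|V) = 0.1743 + 0.1245 + 0.0671 + 0.0479
  = 0.4138 bits

H(U,V) = H(V) + H(U|V) = 0.9799 + 0.4138 = 1.3937 bits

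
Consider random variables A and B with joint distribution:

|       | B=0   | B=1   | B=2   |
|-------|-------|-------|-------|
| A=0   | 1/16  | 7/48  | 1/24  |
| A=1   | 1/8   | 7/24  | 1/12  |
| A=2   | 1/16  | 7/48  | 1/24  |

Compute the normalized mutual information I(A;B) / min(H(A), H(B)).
Marginal P(A) (row sums):
  P(A=0) = 1/16 + 7/48 + 1/24 = 1/4
  P(A=1) = 1/8 + 7/24 + 1/12 = 1/2
  P(A=2) = 1/16 + 7/48 + 1/24 = 1/4
Marginal P(B) (column sums):
  P(B=0) = 1/16 + 1/8 + 1/16 = 1/4
  P(B=1) = 7/48 + 7/24 + 7/48 = 7/12
  P(B=2) = 1/24 + 1/12 + 1/24 = 1/6

H(A) = -[(1/4)·log₂(1/4) + (1/2)·log₂(1/2) + (1/4)·log₂(1/4)]
  = 0.5000 + 0.5000 + 0.5000
  = 1.5000 bits
H(B) = -[(1/4)·log₂(1/4) + (7/12)·log₂(7/12) + (1/6)·log₂(1/6)]
  = 0.5000 + 0.4536 + 0.4308
  = 1.3844 bits
H(A,B) = -[(1/16)·log₂(1/16) + (7/48)·log₂(7/48) + (1/24)·log₂(1/24) + (1/8)·log₂(1/8) + (7/24)·log₂(7/24) + (1/12)·log₂(1/12) + (1/16)·log₂(1/16) + (7/48)·log₂(7/48) + (1/24)·log₂(1/24)]
  = 0.2500 + 0.4051 + 0.1910 + 0.3750 + 0.5185 + 0.2987 + 0.2500 + 0.4051 + 0.1910
  = 2.8844 bits

I(A;B) = H(A) + H(B) - H(A,B)
  = 1.5000 + 1.3844 - 2.8844
  = 0.0000 bits

min(H(A), H(B)) = min(1.5000, 1.3844) = 1.3844 bits
Normalized MI = 0.0000 / 1.3844 = 0.0000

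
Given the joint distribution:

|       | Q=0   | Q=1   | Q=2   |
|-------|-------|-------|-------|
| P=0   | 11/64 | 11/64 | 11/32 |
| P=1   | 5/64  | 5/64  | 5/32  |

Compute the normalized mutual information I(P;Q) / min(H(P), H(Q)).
Marginal P(P) (row sums):
  P(P=0) = 11/64 + 11/64 + 11/32 = 11/16
  P(P=1) = 5/64 + 5/64 + 5/32 = 5/16
Marginal P(Q) (column sums):
  P(Q=0) = 11/64 + 5/64 = 1/4
  P(Q=1) = 11/64 + 5/64 = 1/4
  P(Q=2) = 11/32 + 5/32 = 1/2

H(P) = -[(11/16)·log₂(11/16) + (5/16)·log₂(5/16)]
  = 0.3716 + 0.5244
  = 0.8960 bits
H(Q) = -[(1/4)·log₂(1/4) + (1/4)·log₂(1/4) + (1/2)·log₂(1/2)]
  = 0.5000 + 0.5000 + 0.5000
  = 1.5000 bits
H(P,Q) = -[(11/64)·log₂(11/64) + (11/64)·log₂(11/64) + (11/32)·log₂(11/32) + (5/64)·log₂(5/64) + (5/64)·log₂(5/64) + (5/32)·log₂(5/32)]
  = 0.4367 + 0.4367 + 0.5296 + 0.2873 + 0.2873 + 0.4184
  = 2.3960 bits

I(P;Q) = H(P) + H(Q) - H(P,Q)
  = 0.8960 + 1.5000 - 2.3960
  = 0.0000 bits

min(H(P), H(Q)) = min(0.8960, 1.5000) = 0.8960 bits
Normalized MI = 0.0000 / 0.8960 = 0.0000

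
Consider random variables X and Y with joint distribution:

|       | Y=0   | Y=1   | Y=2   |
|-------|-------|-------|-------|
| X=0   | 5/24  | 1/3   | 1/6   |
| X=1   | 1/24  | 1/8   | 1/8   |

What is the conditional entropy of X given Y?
Marginal P(Y) (column sums):
  P(Y=0) = 5/24 + 1/24 = 1/4
  P(Y=1) = 1/3 + 1/8 = 11/24
  P(Y=2) = 1/6 + 1/8 = 7/24

H(X|Y) = -Σ P(X,Y)·log₂ P(X|Y), where P(X|Y) = P(X,Y) / P(Y)
  (X=0,Y=0): P(X|Y) = (5/24)/(1/4) = 5/6;  -(5/24)·log₂(5/6) = 0.0548
  (X=0,Y=1): P(X|Y) = (1/3)/(11/24) = 8/11;  -(1/3)·log₂(8/11) = 0.1531
  (X=0,Y=2): P(X|Y) = (1/6)/(7/24) = 4/7;  -(1/6)·log₂(4/7) = 0.1346
  (X=1,Y=0): P(X|Y) = (1/24)/(1/4) = 1/6;  -(1/24)·log₂(1/6) = 0.1077
  (X=1,Y=1): P(X|Y) = (1/8)/(11/24) = 3/11;  -(1/8)·log₂(3/11) = 0.2343
  (X=1,Y=2): P(X|Y) = (1/8)/(7/24) = 3/7;  -(1/8)·log₂(3/7) = 0.1528
H(X|Y) = 0.0548 + 0.1531 + 0.1346 + 0.1077 + 0.2343 + 0.1528
  = 0.8373 bits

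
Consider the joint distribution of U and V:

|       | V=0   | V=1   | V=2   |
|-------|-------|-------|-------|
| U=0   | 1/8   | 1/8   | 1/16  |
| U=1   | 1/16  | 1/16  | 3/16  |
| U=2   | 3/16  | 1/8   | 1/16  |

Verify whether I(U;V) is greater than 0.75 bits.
Marginal P(U) (row sums):
  P(U=0) = 1/8 + 1/8 + 1/16 = 5/16
  P(U=1) = 1/16 + 1/16 + 3/16 = 5/16
  P(U=2) = 3/16 + 1/8 + 1/16 = 3/8
Marginal P(V) (column sums):
  P(V=0) = 1/8 + 1/16 + 3/16 = 3/8
  P(V=1) = 1/8 + 1/16 + 1/8 = 5/16
  P(V=2) = 1/16 + 3/16 + 1/16 = 5/16

H(U) = -[(5/16)·log₂(5/16) + (5/16)·log₂(5/16) + (3/8)·log₂(3/8)]
  = 0.5244 + 0.5244 + 0.5306
  = 1.5794 bits
H(V) = -[(3/8)·log₂(3/8) + (5/16)·log₂(5/16) + (5/16)·log₂(5/16)]
  = 0.5306 + 0.5244 + 0.5244
  = 1.5794 bits
H(U,V) = -[(1/8)·log₂(1/8) + (1/8)·log₂(1/8) + (1/16)·log₂(1/16) + (1/16)·log₂(1/16) + (1/16)·log₂(1/16) + (3/16)·log₂(3/16) + (3/16)·log₂(3/16) + (1/8)·log₂(1/8) + (1/16)·log₂(1/16)]
  = 0.3750 + 0.3750 + 0.2500 + 0.2500 + 0.2500 + 0.4528 + 0.4528 + 0.3750 + 0.2500
  = 3.0306 bits

I(U;V) = H(U) + H(V) - H(U,V)
  = 1.5794 + 1.5794 - 3.0306
  = 0.1282 bits

No. I(U;V) = 0.1282 bits, which is ≤ 0.75 bits.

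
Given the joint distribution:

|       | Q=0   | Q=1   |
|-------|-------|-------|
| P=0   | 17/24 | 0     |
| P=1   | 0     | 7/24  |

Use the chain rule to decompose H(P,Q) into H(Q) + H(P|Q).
By the chain rule: H(P,Q) = H(Q) + H(P|Q)

Marginal P(Q) (column sums):
  P(Q=0) = 17/24 + 0 = 17/24
  P(Q=1) = 0 + 7/24 = 7/24
H(Q) = -[(17/24)·log₂(17/24) + (7/24)·log₂(7/24)]
  = 0.3524 + 0.5185
  = 0.8709 bits
H(P|Q) = -Σ P(P,Q)·log₂ P(P|Q), where P(P|Q) = P(P,Q) / P(Q)
  (cells with P(P,Q) = 0 contribute 0)
  (P=0,Q=0): P(P|Q) = (17/24)/(17/24) = 1;  -(17/24)·log₂(1) = 0.0000
  (P=1,Q=1): P(P|Q) = (7/24)/(7/24) = 1;  -(7/24)·log₂(1) = 0.0000
H(P|Q) = 0.0000 + 0.0000
  = 0.0000 bits

H(P,Q) = H(Q) + H(P|Q) = 0.8709 + 0.0000 = 0.8709 bits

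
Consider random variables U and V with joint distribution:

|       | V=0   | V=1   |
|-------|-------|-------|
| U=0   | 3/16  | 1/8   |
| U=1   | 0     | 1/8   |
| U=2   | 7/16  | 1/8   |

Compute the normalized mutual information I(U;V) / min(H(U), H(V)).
Marginal P(U) (row sums):
  P(U=0) = 3/16 + 1/8 = 5/16
  P(U=1) = 0 + 1/8 = 1/8
  P(U=2) = 7/16 + 1/8 = 9/16
Marginal P(V) (column sums):
  P(V=0) = 3/16 + 0 + 7/16 = 5/8
  P(V=1) = 1/8 + 1/8 + 1/8 = 3/8

H(U) = -[(5/16)·log₂(5/16) + (1/8)·log₂(1/8) + (9/16)·log₂(9/16)]
  = 0.5244 + 0.3750 + 0.4669
  = 1.3663 bits
H(V) = -[(5/8)·log₂(5/8) + (3/8)·log₂(3/8)]
  = 0.4238 + 0.5306
  = 0.9544 bits
H(U,V) = -[(3/16)·log₂(3/16) + (1/8)·log₂(1/8) + (1/8)·log₂(1/8) + (7/16)·log₂(7/16) + (1/8)·log₂(1/8)]
  = 0.4528 + 0.3750 + 0.3750 + 0.5218 + 0.3750
  = 2.0996 bits

I(U;V) = H(U) + H(V) - H(U,V)
  = 1.3663 + 0.9544 - 2.0996
  = 0.2211 bits

min(H(U), H(V)) = min(1.3663, 0.9544) = 0.9544 bits
Normalized MI = 0.2211 / 0.9544 = 0.2317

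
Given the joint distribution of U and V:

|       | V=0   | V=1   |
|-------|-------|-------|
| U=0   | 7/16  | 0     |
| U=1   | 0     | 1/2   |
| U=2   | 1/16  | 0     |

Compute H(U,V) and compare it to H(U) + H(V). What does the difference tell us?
Marginal P(U) (row sums):
  P(U=0) = 7/16 + 0 = 7/16
  P(U=1) = 0 + 1/2 = 1/2
  P(U=2) = 1/16 + 0 = 1/16
Marginal P(V) (column sums):
  P(V=0) = 7/16 + 0 + 1/16 = 1/2
  P(V=1) = 0 + 1/2 + 0 = 1/2

H(U,V) = -[(7/16)·log₂(7/16) + (1/2)·log₂(1/2) + (1/16)·log₂(1/16)]
  = 0.5218 + 0.5000 + 0.2500
  = 1.2718 bits
H(U) = -[(7/16)·log₂(7/16) + (1/2)·log₂(1/2) + (1/16)·log₂(1/16)]
  = 0.5218 + 0.5000 + 0.2500
  = 1.2718 bits
H(V) = -[(1/2)·log₂(1/2) + (1/2)·log₂(1/2)]
  = 0.5000 + 0.5000
  = 1.0000 bits

H(U) + H(V) = 1.2718 + 1.0000 = 2.2718 bits
Difference: H(U) + H(V) - H(U,V) = 2.2718 - 1.2718 = 1.0000 bits = I(U;V)

The difference is the mutual information; it is positive here, so U and V are dependent (knowing one reduces uncertainty about the other by 1.0000 bits).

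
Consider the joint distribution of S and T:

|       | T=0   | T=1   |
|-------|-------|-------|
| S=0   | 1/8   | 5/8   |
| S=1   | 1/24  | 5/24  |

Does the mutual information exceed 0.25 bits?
Marginal P(S) (row sums):
  P(S=0) = 1/8 + 5/8 = 3/4
  P(S=1) = 1/24 + 5/24 = 1/4
Marginal P(T) (column sums):
  P(T=0) = 1/8 + 1/24 = 1/6
  P(T=1) = 5/8 + 5/24 = 5/6

H(S) = -[(3/4)·log₂(3/4) + (1/4)·log₂(1/4)]
  = 0.3113 + 0.5000
  = 0.8113 bits
H(T) = -[(1/6)·log₂(1/6) + (5/6)·log₂(5/6)]
  = 0.4308 + 0.2192
  = 0.6500 bits
H(S,T) = -[(1/8)·log₂(1/8) + (5/8)·log₂(5/8) + (1/24)·log₂(1/24) + (5/24)·log₂(5/24)]
  = 0.3750 + 0.4238 + 0.1910 + 0.4715
  = 1.4613 bits

I(S;T) = H(S) + H(T) - H(S,T)
  = 0.8113 + 0.6500 - 1.4613
  = 0.0000 bits

No. I(S;T) = 0.0000 bits, which is ≤ 0.25 bits.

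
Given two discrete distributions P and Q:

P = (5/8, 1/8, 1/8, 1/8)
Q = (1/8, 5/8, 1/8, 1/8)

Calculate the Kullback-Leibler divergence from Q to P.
D(P||Q) = Σ P(i) log₂(P(i)/Q(i))
  i=0: (5/8) × log₂((5/8)/(1/8)) = (5/8) × log₂(5) = 1.4512
  i=1: (1/8) × log₂((1/8)/(5/8)) = (1/8) × log₂(1/5) = -0.2902
  i=2: (1/8) × log₂((1/8)/(1/8)) = (1/8) × log₂(1) = 0.0000
  i=3: (1/8) × log₂((1/8)/(1/8)) = (1/8) × log₂(1) = 0.0000
D(P||Q) = 1.4512 - 0.2902 + 0.0000 + 0.0000
  = 1.1610 bits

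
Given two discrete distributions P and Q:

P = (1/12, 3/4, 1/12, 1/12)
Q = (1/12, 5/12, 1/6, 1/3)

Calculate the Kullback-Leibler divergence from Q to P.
D(P||Q) = Σ P(i) log₂(P(i)/Q(i))
  i=0: (1/12) × log₂((1/12)/(1/12)) = (1/12) × log₂(1) = 0.0000
  i=1: (3/4) × log₂((3/4)/(5/12)) = (3/4) × log₂(9/5) = 0.6360
  i=2: (1/12) × log₂((1/12)/(1/6)) = (1/12) × log₂(1/2) = -0.0833
  i=3: (1/12) × log₂((1/12)/(1/3)) = (1/12) × log₂(1/4) = -0.1667
D(P||Q) = 0.0000 + 0.6360 - 0.0833 - 0.1667
  = 0.3860 bits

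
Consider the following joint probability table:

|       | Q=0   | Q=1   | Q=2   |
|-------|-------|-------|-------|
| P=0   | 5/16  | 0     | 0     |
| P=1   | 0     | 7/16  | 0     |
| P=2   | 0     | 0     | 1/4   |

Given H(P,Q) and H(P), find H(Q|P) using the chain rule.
From the chain rule: H(P,Q) = H(P) + H(Q|P)
Therefore: H(Q|P) = H(P,Q) - H(P)

H(P,Q) = -[(5/16)·log₂(5/16) + (7/16)·log₂(7/16) + (1/4)·log₂(1/4)]
  = 0.5244 + 0.5218 + 0.5000
  = 1.5462 bits
Marginal P(P) (row sums):
  P(P=0) = 5/16 + 0 + 0 = 5/16
  P(P=1) = 0 + 7/16 + 0 = 7/16
  P(P=2) = 0 + 0 + 1/4 = 1/4
H(P) = -[(5/16)·log₂(5/16) + (7/16)·log₂(7/16) + (1/4)·log₂(1/4)]
  = 0.5244 + 0.5218 + 0.5000
  = 1.5462 bits

H(Q|P) = 1.5462 - 1.5462 = 0.0000 bits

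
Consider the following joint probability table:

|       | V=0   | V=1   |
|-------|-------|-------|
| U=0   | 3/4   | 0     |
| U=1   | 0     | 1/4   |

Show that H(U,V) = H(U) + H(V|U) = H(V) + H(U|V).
Marginal P(U) (row sums):
  P(U=0) = 3/4 + 0 = 3/4
  P(U=1) = 0 + 1/4 = 1/4
Marginal P(V) (column sums):
  P(V=0) = 3/4 + 0 = 3/4
  P(V=1) = 0 + 1/4 = 1/4

Decomposition 1: H(U) + H(V|U)
H(U) = -[(3/4)·log₂(3/4) + (1/4)·log₂(1/4)]
  = 0.3113 + 0.5000
  = 0.8113 bits
H(V|U) = -Σ P(U,V)·log₂ P(V|U), where P(V|U) = P(U,V) / P(U)
  (cells with P(U,V) = 0 contribute 0)
  (U=0,V=0): P(V|U) = (3/4)/(3/4) = 1;  -(3/4)·log₂(1) = 0.0000
  (U=1,V=1): P(V|U) = (1/4)/(1/4) = 1;  -(1/4)·log₂(1) = 0.0000
H(V|U) = 0.0000 + 0.0000
  = 0.0000 bits
H(U) + H(V|U) = 0.8113 + 0.0000 = 0.8113 bits

Decomposition 2: H(V) + H(U|V)
H(V) = -[(3/4)·log₂(3/4) + (1/4)·log₂(1/4)]
  = 0.3113 + 0.5000
  = 0.8113 bits
H(U|V) = -Σ P(U,V)·log₂ P(U|V), where P(U|V) = P(U,V) / P(V)
  (cells with P(U,V) = 0 contribute 0)
  (U=0,V=0): P(U|V) = (3/4)/(3/4) = 1;  -(3/4)·log₂(1) = 0.0000
  (U=1,V=1): P(U|V) = (1/4)/(1/4) = 1;  -(1/4)·log₂(1) = 0.0000
H(U|V) = 0.0000 + 0.0000
  = 0.0000 bits
H(V) + H(U|V) = 0.8113 + 0.0000 = 0.8113 bits

Direct computation of the joint entropy:
H(U,V) = -[(3/4)·log₂(3/4) + (1/4)·log₂(1/4)]
  = 0.3113 + 0.5000
  = 0.8113 bits

All three agree: H(U,V) = 0.8113 bits ✓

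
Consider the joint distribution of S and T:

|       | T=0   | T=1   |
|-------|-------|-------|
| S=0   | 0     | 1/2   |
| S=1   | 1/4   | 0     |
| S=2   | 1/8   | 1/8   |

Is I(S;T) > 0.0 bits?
Marginal P(S) (row sums):
  P(S=0) = 0 + 1/2 = 1/2
  P(S=1) = 1/4 + 0 = 1/4
  P(S=2) = 1/8 + 1/8 = 1/4
Marginal P(T) (column sums):
  P(T=0) = 0 + 1/4 + 1/8 = 3/8
  P(T=1) = 1/2 + 0 + 1/8 = 5/8

H(S) = -[(1/2)·log₂(1/2) + (1/4)·log₂(1/4) + (1/4)·log₂(1/4)]
  = 0.5000 + 0.5000 + 0.5000
  = 1.5000 bits
H(T) = -[(3/8)·log₂(3/8) + (5/8)·log₂(5/8)]
  = 0.5306 + 0.4238
  = 0.9544 bits
H(S,T) = -[(1/2)·log₂(1/2) + (1/4)·log₂(1/4) + (1/8)·log₂(1/8) + (1/8)·log₂(1/8)]
  = 0.5000 + 0.5000 + 0.3750 + 0.3750
  = 1.7500 bits

I(S;T) = H(S) + H(T) - H(S,T)
  = 1.5000 + 0.9544 - 1.7500
  = 0.7044 bits

Yes. I(S;T) = 0.7044 bits, which is > 0.0 bits.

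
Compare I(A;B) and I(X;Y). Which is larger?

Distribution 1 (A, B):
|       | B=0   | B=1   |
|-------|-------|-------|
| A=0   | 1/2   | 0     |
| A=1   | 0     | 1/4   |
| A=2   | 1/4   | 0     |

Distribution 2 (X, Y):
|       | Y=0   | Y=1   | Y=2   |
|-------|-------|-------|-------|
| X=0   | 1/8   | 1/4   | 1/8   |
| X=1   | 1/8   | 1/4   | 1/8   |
Distribution 1 (A, B):
Marginal P(A) (row sums):
  P(A=0) = 1/2 + 0 = 1/2
  P(A=1) = 0 + 1/4 = 1/4
  P(A=2) = 1/4 + 0 = 1/4
Marginal P(B) (column sums):
  P(B=0) = 1/2 + 0 + 1/4 = 3/4
  P(B=1) = 0 + 1/4 + 0 = 1/4

H(A) = -[(1/2)·log₂(1/2) + (1/4)·log₂(1/4) + (1/4)·log₂(1/4)]
  = 0.5000 + 0.5000 + 0.5000
  = 1.5000 bits
H(B) = -[(3/4)·log₂(3/4) + (1/4)·log₂(1/4)]
  = 0.3113 + 0.5000
  = 0.8113 bits
H(A,B) = -[(1/2)·log₂(1/2) + (1/4)·log₂(1/4) + (1/4)·log₂(1/4)]
  = 0.5000 + 0.5000 + 0.5000
  = 1.5000 bits

I(A;B) = H(A) + H(B) - H(A,B)
  = 1.5000 + 0.8113 - 1.5000
  = 0.8113 bits

Distribution 2 (X, Y):
Marginal P(X) (row sums):
  P(X=0) = 1/8 + 1/4 + 1/8 = 1/2
  P(X=1) = 1/8 + 1/4 + 1/8 = 1/2
Marginal P(Y) (column sums):
  P(Y=0) = 1/8 + 1/8 = 1/4
  P(Y=1) = 1/4 + 1/4 = 1/2
  P(Y=2) = 1/8 + 1/8 = 1/4

H(X) = -[(1/2)·log₂(1/2) + (1/2)·log₂(1/2)]
  = 0.5000 + 0.5000
  = 1.0000 bits
H(Y) = -[(1/4)·log₂(1/4) + (1/2)·log₂(1/2) + (1/4)·log₂(1/4)]
  = 0.5000 + 0.5000 + 0.5000
  = 1.5000 bits
H(X,Y) = -[(1/8)·log₂(1/8) + (1/4)·log₂(1/4) + (1/8)·log₂(1/8) + (1/8)·log₂(1/8) + (1/4)·log₂(1/4) + (1/8)·log₂(1/8)]
  = 0.3750 + 0.5000 + 0.3750 + 0.3750 + 0.5000 + 0.3750
  = 2.5000 bits

I(X;Y) = H(X) + H(Y) - H(X,Y)
  = 1.0000 + 1.5000 - 2.5000
  = 0.0000 bits

I(A;B) = 0.8113 bits > I(X;Y) = 0.0000 bits, so (A, B) has the higher mutual information (stronger dependence).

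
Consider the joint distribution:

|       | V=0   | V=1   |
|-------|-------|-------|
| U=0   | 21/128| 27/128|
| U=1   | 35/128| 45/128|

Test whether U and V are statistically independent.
Marginal P(U) (row sums):
  P(U=0) = 21/128 + 27/128 = 3/8
  P(U=1) = 35/128 + 45/128 = 5/8
Marginal P(V) (column sums):
  P(V=0) = 21/128 + 35/128 = 7/16
  P(V=1) = 27/128 + 45/128 = 9/16

U and V are independent iff P(U=i,V=j) = P(U=i)·P(V=j) for every cell.
  P(U=0)·P(V=0) = 3/8 × 7/16 = 21/128 = P(U=0,V=0) ✓
  P(U=0)·P(V=1) = 3/8 × 9/16 = 27/128 = P(U=0,V=1) ✓
  P(U=1)·P(V=0) = 5/8 × 7/16 = 35/128 = P(U=1,V=0) ✓
  P(U=1)·P(V=1) = 5/8 × 9/16 = 45/128 = P(U=1,V=1) ✓

Yes, U and V are independent: every cell factors, so I(U;V) = 0 bits.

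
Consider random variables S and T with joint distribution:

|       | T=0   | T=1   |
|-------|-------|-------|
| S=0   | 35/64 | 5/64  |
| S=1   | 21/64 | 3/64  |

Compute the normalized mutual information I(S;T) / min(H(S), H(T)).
Marginal P(S) (row sums):
  P(S=0) = 35/64 + 5/64 = 5/8
  P(S=1) = 21/64 + 3/64 = 3/8
Marginal P(T) (column sums):
  P(T=0) = 35/64 + 21/64 = 7/8
  P(T=1) = 5/64 + 3/64 = 1/8

H(S) = -[(5/8)·log₂(5/8) + (3/8)·log₂(3/8)]
  = 0.4238 + 0.5306
  = 0.9544 bits
H(T) = -[(7/8)·log₂(7/8) + (1/8)·log₂(1/8)]
  = 0.1686 + 0.3750
  = 0.5436 bits
H(S,T) = -[(35/64)·log₂(35/64) + (5/64)·log₂(5/64) + (21/64)·log₂(21/64) + (3/64)·log₂(3/64)]
  = 0.4762 + 0.2873 + 0.5275 + 0.2070
  = 1.4980 bits

I(S;T) = H(S) + H(T) - H(S,T)
  = 0.9544 + 0.5436 - 1.4980
  = 0.0000 bits

min(H(S), H(T)) = min(0.9544, 0.5436) = 0.5436 bits
Normalized MI = 0.0000 / 0.5436 = 0.0000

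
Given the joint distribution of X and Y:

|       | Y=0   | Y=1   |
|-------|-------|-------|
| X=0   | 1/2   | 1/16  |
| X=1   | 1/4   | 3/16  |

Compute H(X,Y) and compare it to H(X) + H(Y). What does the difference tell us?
Marginal P(X) (row sums):
  P(X=0) = 1/2 + 1/16 = 9/16
  P(X=1) = 1/4 + 3/16 = 7/16
Marginal P(Y) (column sums):
  P(Y=0) = 1/2 + 1/4 = 3/4
  P(Y=1) = 1/16 + 3/16 = 1/4

H(X,Y) = -[(1/2)·log₂(1/2) + (1/16)·log₂(1/16) + (1/4)·log₂(1/4) + (3/16)·log₂(3/16)]
  = 0.5000 + 0.2500 + 0.5000 + 0.4528
  = 1.7028 bits
H(X) = -[(9/16)·log₂(9/16) + (7/16)·log₂(7/16)]
  = 0.4669 + 0.5218
  = 0.9887 bits
H(Y) = -[(3/4)·log₂(3/4) + (1/4)·log₂(1/4)]
  = 0.3113 + 0.5000
  = 0.8113 bits

H(X) + H(Y) = 0.9887 + 0.8113 = 1.8000 bits
Difference: H(X) + H(Y) - H(X,Y) = 1.8000 - 1.7028 = 0.0972 bits = I(X;Y)

The difference is the mutual information; it is positive here, so X and Y are dependent (knowing one reduces uncertainty about the other by 0.0972 bits).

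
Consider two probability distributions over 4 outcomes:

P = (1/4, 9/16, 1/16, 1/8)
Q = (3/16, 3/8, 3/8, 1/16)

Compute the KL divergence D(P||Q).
D(P||Q) = Σ P(i) log₂(P(i)/Q(i))
  i=0: (1/4) × log₂((1/4)/(3/16)) = (1/4) × log₂(4/3) = 0.1038
  i=1: (9/16) × log₂((9/16)/(3/8)) = (9/16) × log₂(3/2) = 0.3290
  i=2: (1/16) × log₂((1/16)/(3/8)) = (1/16) × log₂(1/6) = -0.1616
  i=3: (1/8) × log₂((1/8)/(1/16)) = (1/8) × log₂(2) = 0.1250
D(P||Q) = 0.1038 + 0.3290 - 0.1616 + 0.1250
  = 0.3962 bits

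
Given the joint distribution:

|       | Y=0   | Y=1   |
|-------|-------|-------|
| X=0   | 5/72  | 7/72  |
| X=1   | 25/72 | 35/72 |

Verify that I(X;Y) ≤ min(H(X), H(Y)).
Marginal P(X) (row sums):
  P(X=0) = 5/72 + 7/72 = 1/6
  P(X=1) = 25/72 + 35/72 = 5/6
Marginal P(Y) (column sums):
  P(Y=0) = 5/72 + 25/72 = 5/12
  P(Y=1) = 7/72 + 35/72 = 7/12

H(X) = -[(1/6)·log₂(1/6) + (5/6)·log₂(5/6)]
  = 0.4308 + 0.2192
  = 0.6500 bits
H(Y) = -[(5/12)·log₂(5/12) + (7/12)·log₂(7/12)]
  = 0.5263 + 0.4536
  = 0.9799 bits
H(X,Y) = -[(5/72)·log₂(5/72) + (7/72)·log₂(7/72) + (25/72)·log₂(25/72) + (35/72)·log₂(35/72)]
  = 0.2672 + 0.3269 + 0.5299 + 0.5059
  = 1.6299 bits

I(X;Y) = H(X) + H(Y) - H(X,Y)
  = 0.6500 + 0.9799 - 1.6299
  = 0.0000 bits

min(H(X), H(Y)) = min(0.6500, 0.9799) = 0.6500 bits
Since 0.0000 ≤ 0.6500, the bound is satisfied ✓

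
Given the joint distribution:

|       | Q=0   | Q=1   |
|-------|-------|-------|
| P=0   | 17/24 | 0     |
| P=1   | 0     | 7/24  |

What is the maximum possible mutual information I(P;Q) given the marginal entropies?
The upper bound on mutual information is I(P;Q) ≤ min(H(P), H(Q)).

Marginal P(P) (row sums):
  P(P=0) = 17/24 + 0 = 17/24
  P(P=1) = 0 + 7/24 = 7/24
Marginal P(Q) (column sums):
  P(Q=0) = 17/24 + 0 = 17/24
  P(Q=1) = 0 + 7/24 = 7/24

H(P) = -[(17/24)·log₂(17/24) + (7/24)·log₂(7/24)]
  = 0.3524 + 0.5185
  = 0.8709 bits
H(Q) = -[(17/24)·log₂(17/24) + (7/24)·log₂(7/24)]
  = 0.3524 + 0.5185
  = 0.8709 bits

Maximum possible I(P;Q) = min(0.8709, 0.8709) = 0.8709 bits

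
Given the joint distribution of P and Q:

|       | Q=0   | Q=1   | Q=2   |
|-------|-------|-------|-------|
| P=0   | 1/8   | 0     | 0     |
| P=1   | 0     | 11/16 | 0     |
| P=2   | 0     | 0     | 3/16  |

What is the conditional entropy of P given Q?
Marginal P(Q) (column sums):
  P(Q=0) = 1/8 + 0 + 0 = 1/8
  P(Q=1) = 0 + 11/16 + 0 = 11/16
  P(Q=2) = 0 + 0 + 3/16 = 3/16

H(P|Q) = -Σ P(P,Q)·log₂ P(P|Q), where P(P|Q) = P(P,Q) / P(Q)
  (cells with P(P,Q) = 0 contribute 0)
  (P=0,Q=0): P(P|Q) = (1/8)/(1/8) = 1;  -(1/8)·log₂(1) = 0.0000
  (P=1,Q=1): P(P|Q) = (11/16)/(11/16) = 1;  -(11/16)·log₂(1) = 0.0000
  (P=2,Q=2): P(P|Q) = (3/16)/(3/16) = 1;  -(3/16)·log₂(1) = 0.0000
H(P|Q) = 0.0000 + 0.0000 + 0.0000
  = 0.0000 bits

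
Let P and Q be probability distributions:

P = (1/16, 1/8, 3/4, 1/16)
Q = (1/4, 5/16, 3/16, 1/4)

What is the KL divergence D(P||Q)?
D(P||Q) = Σ P(i) log₂(P(i)/Q(i))
  i=0: (1/16) × log₂((1/16)/(1/4)) = (1/16) × log₂(1/4) = -0.1250
  i=1: (1/8) × log₂((1/8)/(5/16)) = (1/8) × log₂(2/5) = -0.1652
  i=2: (3/4) × log₂((3/4)/(3/16)) = (3/4) × log₂(4) = 1.5000
  i=3: (1/16) × log₂((1/16)/(1/4)) = (1/16) × log₂(1/4) = -0.1250
D(P||Q) = -0.1250 - 0.1652 + 1.5000 - 0.1250
  = 1.0848 bits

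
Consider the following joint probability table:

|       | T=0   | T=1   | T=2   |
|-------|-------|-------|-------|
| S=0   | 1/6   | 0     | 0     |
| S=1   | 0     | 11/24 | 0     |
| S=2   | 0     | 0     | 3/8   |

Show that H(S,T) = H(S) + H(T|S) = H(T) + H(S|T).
Marginal P(S) (row sums):
  P(S=0) = 1/6 + 0 + 0 = 1/6
  P(S=1) = 0 + 11/24 + 0 = 11/24
  P(S=2) = 0 + 0 + 3/8 = 3/8
Marginal P(T) (column sums):
  P(T=0) = 1/6 + 0 + 0 = 1/6
  P(T=1) = 0 + 11/24 + 0 = 11/24
  P(T=2) = 0 + 0 + 3/8 = 3/8

Decomposition 1: H(S) + H(T|S)
H(S) = -[(1/6)·log₂(1/6) + (11/24)·log₂(11/24) + (3/8)·log₂(3/8)]
  = 0.4308 + 0.5159 + 0.5306
  = 1.4773 bits
H(T|S) = -Σ P(S,T)·log₂ P(T|S), where P(T|S) = P(S,T) / P(S)
  (cells with P(S,T) = 0 contribute 0)
  (S=0,T=0): P(T|S) = (1/6)/(1/6) = 1;  -(1/6)·log₂(1) = 0.0000
  (S=1,T=1): P(T|S) = (11/24)/(11/24) = 1;  -(11/24)·log₂(1) = 0.0000
  (S=2,T=2): P(T|S) = (3/8)/(3/8) = 1;  -(3/8)·log₂(1) = 0.0000
H(T|S) = 0.0000 + 0.0000 + 0.0000
  = 0.0000 bits
H(S) + H(T|S) = 1.4773 + 0.0000 = 1.4773 bits

Decomposition 2: H(T) + H(S|T)
H(T) = -[(1/6)·log₂(1/6) + (11/24)·log₂(11/24) + (3/8)·log₂(3/8)]
  = 0.4308 + 0.5159 + 0.5306
  = 1.4773 bits
H(S|T) = -Σ P(S,T)·log₂ P(S|T), where P(S|T) = P(S,T) / P(T)
  (cells with P(S,T) = 0 contribute 0)
  (S=0,T=0): P(S|T) = (1/6)/(1/6) = 1;  -(1/6)·log₂(1) = 0.0000
  (S=1,T=1): P(S|T) = (11/24)/(11/24) = 1;  -(11/24)·log₂(1) = 0.0000
  (S=2,T=2): P(S|T) = (3/8)/(3/8) = 1;  -(3/8)·log₂(1) = 0.0000
H(S|T) = 0.0000 + 0.0000 + 0.0000
  = 0.0000 bits
H(T) + H(S|T) = 1.4773 + 0.0000 = 1.4773 bits

Direct computation of the joint entropy:
H(S,T) = -[(1/6)·log₂(1/6) + (11/24)·log₂(11/24) + (3/8)·log₂(3/8)]
  = 0.4308 + 0.5159 + 0.5306
  = 1.4773 bits

All three agree: H(S,T) = 1.4773 bits ✓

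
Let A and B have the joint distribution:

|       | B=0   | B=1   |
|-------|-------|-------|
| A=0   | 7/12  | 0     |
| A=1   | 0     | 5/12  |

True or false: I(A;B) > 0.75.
Marginal P(A) (row sums):
  P(A=0) = 7/12 + 0 = 7/12
  P(A=1) = 0 + 5/12 = 5/12
Marginal P(B) (column sums):
  P(B=0) = 7/12 + 0 = 7/12
  P(B=1) = 0 + 5/12 = 5/12

H(A) = -[(7/12)·log₂(7/12) + (5/12)·log₂(5/12)]
  = 0.4536 + 0.5263
  = 0.9799 bits
H(B) = -[(7/12)·log₂(7/12) + (5/12)·log₂(5/12)]
  = 0.4536 + 0.5263
  = 0.9799 bits
H(A,B) = -[(7/12)·log₂(7/12) + (5/12)·log₂(5/12)]
  = 0.4536 + 0.5263
  = 0.9799 bits

I(A;B) = H(A) + H(B) - H(A,B)
  = 0.9799 + 0.9799 - 0.9799
  = 0.9799 bits

True. I(A;B) = 0.9799 bits, which is > 0.75 bits.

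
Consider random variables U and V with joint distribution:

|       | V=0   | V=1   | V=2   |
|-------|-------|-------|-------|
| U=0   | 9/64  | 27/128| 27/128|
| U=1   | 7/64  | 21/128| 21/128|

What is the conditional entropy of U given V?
Marginal P(V) (column sums):
  P(V=0) = 9/64 + 7/64 = 1/4
  P(V=1) = 27/128 + 21/128 = 3/8
  P(V=2) = 27/128 + 21/128 = 3/8

H(U|V) = -Σ P(U,V)·log₂ P(U|V), where P(U|V) = P(U,V) / P(V)
  (U=0,V=0): P(U|V) = (9/64)/(1/4) = 9/16;  -(9/64)·log₂(9/16) = 0.1167
  (U=0,V=1): P(U|V) = (27/128)/(3/8) = 9/16;  -(27/128)·log₂(9/16) = 0.1751
  (U=0,V=2): P(U|V) = (27/128)/(3/8) = 9/16;  -(27/128)·log₂(9/16) = 0.1751
  (U=1,V=0): P(U|V) = (7/64)/(1/4) = 7/16;  -(7/64)·log₂(7/16) = 0.1304
  (U=1,V=1): P(U|V) = (21/128)/(3/8) = 7/16;  -(21/128)·log₂(7/16) = 0.1957
  (U=1,V=2): P(U|V) = (21/128)/(3/8) = 7/16;  -(21/128)·log₂(7/16) = 0.1957
H(U|V) = 0.1167 + 0.1751 + 0.1751 + 0.1304 + 0.1957 + 0.1957
  = 0.9887 bits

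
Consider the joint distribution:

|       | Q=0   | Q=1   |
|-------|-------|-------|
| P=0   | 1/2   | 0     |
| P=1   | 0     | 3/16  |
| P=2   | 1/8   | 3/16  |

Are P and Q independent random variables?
Marginal P(P) (row sums):
  P(P=0) = 1/2 + 0 = 1/2
  P(P=1) = 0 + 3/16 = 3/16
  P(P=2) = 1/8 + 3/16 = 5/16
Marginal P(Q) (column sums):
  P(Q=0) = 1/2 + 0 + 1/8 = 5/8
  P(Q=1) = 0 + 3/16 + 3/16 = 3/8

P and Q are independent iff P(P=i,Q=j) = P(P=i)·P(Q=j) for every cell.
  P(P=0)·P(Q=0) = 1/2 × 5/8 = 5/16, but P(P=0,Q=0) = 1/2 ✗

No, P and Q are not independent. Quantitatively, I(P;Q) > 0:

H(P) = -[(1/2)·log₂(1/2) + (3/16)·log₂(3/16) + (5/16)·log₂(5/16)]
  = 0.5000 + 0.4528 + 0.5244
  = 1.4772 bits
H(Q) = -[(5/8)·log₂(5/8) + (3/8)·log₂(3/8)]
  = 0.4238 + 0.5306
  = 0.9544 bits
H(P,Q) = -[(1/2)·log₂(1/2) + (3/16)·log₂(3/16) + (1/8)·log₂(1/8) + (3/16)·log₂(3/16)]
  = 0.5000 + 0.4528 + 0.3750 + 0.4528
  = 1.7806 bits
I(P;Q) = H(P) + H(Q) - H(P,Q) = 1.4772 + 0.9544 - 1.7806 = 0.6510 bits > 0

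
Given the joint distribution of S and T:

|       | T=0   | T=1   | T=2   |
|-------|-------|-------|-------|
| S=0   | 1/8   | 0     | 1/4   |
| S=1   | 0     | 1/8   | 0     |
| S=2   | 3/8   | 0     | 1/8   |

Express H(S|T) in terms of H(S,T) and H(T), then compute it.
H(S|T) = H(S,T) - H(T)

Marginal P(T) (column sums):
  P(T=0) = 1/8 + 0 + 3/8 = 1/2
  P(T=1) = 0 + 1/8 + 0 = 1/8
  P(T=2) = 1/4 + 0 + 1/8 = 3/8

H(S,T) = -[(1/8)·log₂(1/8) + (1/4)·log₂(1/4) + (1/8)·log₂(1/8) + (3/8)·log₂(3/8) + (1/8)·log₂(1/8)]
  = 0.3750 + 0.5000 + 0.3750 + 0.5306 + 0.3750
  = 2.1556 bits
H(T) = -[(1/2)·log₂(1/2) + (1/8)·log₂(1/8) + (3/8)·log₂(3/8)]
  = 0.5000 + 0.3750 + 0.5306
  = 1.4056 bits

H(S|T) = 2.1556 - 1.4056 = 0.7500 bits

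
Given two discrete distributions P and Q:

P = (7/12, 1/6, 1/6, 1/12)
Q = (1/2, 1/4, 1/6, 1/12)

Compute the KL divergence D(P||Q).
D(P||Q) = Σ P(i) log₂(P(i)/Q(i))
  i=0: (7/12) × log₂((7/12)/(1/2)) = (7/12) × log₂(7/6) = 0.1297
  i=1: (1/6) × log₂((1/6)/(1/4)) = (1/6) × log₂(2/3) = -0.0975
  i=2: (1/6) × log₂((1/6)/(1/6)) = (1/6) × log₂(1) = 0.0000
  i=3: (1/12) × log₂((1/12)/(1/12)) = (1/12) × log₂(1) = 0.0000
D(P||Q) = 0.1297 - 0.0975 + 0.0000 + 0.0000
  = 0.0322 bits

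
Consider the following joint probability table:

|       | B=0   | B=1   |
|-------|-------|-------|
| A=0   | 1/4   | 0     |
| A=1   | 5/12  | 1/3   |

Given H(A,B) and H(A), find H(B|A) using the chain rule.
From the chain rule: H(A,B) = H(A) + H(B|A)
Therefore: H(B|A) = H(A,B) - H(A)

H(A,B) = -[(1/4)·log₂(1/4) + (5/12)·log₂(5/12) + (1/3)·log₂(1/3)]
  = 0.5000 + 0.5263 + 0.5283
  = 1.5546 bits
Marginal P(A) (row sums):
  P(A=0) = 1/4 + 0 = 1/4
  P(A=1) = 5/12 + 1/3 = 3/4
H(A) = -[(1/4)·log₂(1/4) + (3/4)·log₂(3/4)]
  = 0.5000 + 0.3113
  = 0.8113 bits

H(B|A) = 1.5546 - 0.8113 = 0.7433 bits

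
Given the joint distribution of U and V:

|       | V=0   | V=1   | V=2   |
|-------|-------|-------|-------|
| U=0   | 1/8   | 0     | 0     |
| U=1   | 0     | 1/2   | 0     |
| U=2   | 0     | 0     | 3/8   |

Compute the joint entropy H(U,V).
H(U,V) = -Σ P(U,V) log₂ P(U,V), summed over the non-zero cells:
H(U,V) = -[(1/8)·log₂(1/8) + (1/2)·log₂(1/2) + (3/8)·log₂(3/8)]
  = 0.3750 + 0.5000 + 0.5306
  = 1.4056 bits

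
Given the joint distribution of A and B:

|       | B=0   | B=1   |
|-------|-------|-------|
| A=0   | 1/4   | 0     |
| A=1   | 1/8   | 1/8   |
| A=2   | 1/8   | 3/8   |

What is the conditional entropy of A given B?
Marginal P(B) (column sums):
  P(B=0) = 1/4 + 1/8 + 1/8 = 1/2
  P(B=1) = 0 + 1/8 + 3/8 = 1/2

H(A|B) = -Σ P(A,B)·log₂ P(A|B), where P(A|B) = P(A,B) / P(B)
  (cells with P(A,B) = 0 contribute 0)
  (A=0,B=0): P(A|B) = (1/4)/(1/2) = 1/2;  -(1/4)·log₂(1/2) = 0.2500
  (A=1,B=0): P(A|B) = (1/8)/(1/2) = 1/4;  -(1/8)·log₂(1/4) = 0.2500
  (A=1,B=1): P(A|B) = (1/8)/(1/2) = 1/4;  -(1/8)·log₂(1/4) = 0.2500
  (A=2,B=0): P(A|B) = (1/8)/(1/2) = 1/4;  -(1/8)·log₂(1/4) = 0.2500
  (A=2,B=1): P(A|B) = (3/8)/(1/2) = 3/4;  -(3/8)·log₂(3/4) = 0.1556
H(A|B) = 0.2500 + 0.2500 + 0.2500 + 0.2500 + 0.1556
  = 1.1556 bits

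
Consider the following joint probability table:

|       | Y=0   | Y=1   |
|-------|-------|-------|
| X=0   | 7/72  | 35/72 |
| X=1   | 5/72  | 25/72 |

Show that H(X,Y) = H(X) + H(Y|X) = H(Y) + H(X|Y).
Marginal P(X) (row sums):
  P(X=0) = 7/72 + 35/72 = 7/12
  P(X=1) = 5/72 + 25/72 = 5/12
Marginal P(Y) (column sums):
  P(Y=0) = 7/72 + 5/72 = 1/6
  P(Y=1) = 35/72 + 25/72 = 5/6

Decomposition 1: H(X) + H(Y|X)
H(X) = -[(7/12)·log₂(7/12) + (5/12)·log₂(5/12)]
  = 0.4536 + 0.5263
  = 0.9799 bits
H(Y|X) = -Σ P(X,Y)·log₂ P(Y|X), where P(Y|X) = P(X,Y) / P(X)
  (X=0,Y=0): P(Y|X) = (7/72)/(7/12) = 1/6;  -(7/72)·log₂(1/6) = 0.2513
  (X=0,Y=1): P(Y|X) = (35/72)/(7/12) = 5/6;  -(35/72)·log₂(5/6) = 0.1279
  (X=1,Y=0): P(Y|X) = (5/72)/(5/12) = 1/6;  -(5/72)·log₂(1/6) = 0.1795
  (X=1,Y=1): P(Y|X) = (25/72)/(5/12) = 5/6;  -(25/72)·log₂(5/6) = 0.0913
H(Y|X) = 0.2513 + 0.1279 + 0.1795 + 0.0913
  = 0.6500 bits
H(X) + H(Y|X) = 0.9799 + 0.6500 = 1.6299 bits

Decomposition 2: H(Y) + H(X|Y)
H(Y) = -[(1/6)·log₂(1/6) + (5/6)·log₂(5/6)]
  = 0.4308 + 0.2192
  = 0.6500 bits
H(X|Y) = -Σ P(X,Y)·log₂ P(X|Y), where P(X|Y) = P(X,Y) / P(Y)
  (X=0,Y=0): P(X|Y) = (7/72)/(1/6) = 7/12;  -(7/72)·log₂(7/12) = 0.0756
  (X=0,Y=1): P(X|Y) = (35/72)/(5/6) = 7/12;  -(35/72)·log₂(7/12) = 0.3780
  (X=1,Y=0): P(X|Y) = (5/72)/(1/6) = 5/12;  -(5/72)·log₂(5/12) = 0.0877
  (X=1,Y=1): P(X|Y) = (25/72)/(5/6) = 5/12;  -(25/72)·log₂(5/12) = 0.4386
H(X|Y) = 0.0756 + 0.3780 + 0.0877 + 0.4386
  = 0.9799 bits
H(Y) + H(X|Y) = 0.6500 + 0.9799 = 1.6299 bits

Direct computation of the joint entropy:
H(X,Y) = -[(7/72)·log₂(7/72) + (35/72)·log₂(35/72) + (5/72)·log₂(5/72) + (25/72)·log₂(25/72)]
  = 0.3269 + 0.5059 + 0.2672 + 0.5299
  = 1.6299 bits

All three agree: H(X,Y) = 1.6299 bits ✓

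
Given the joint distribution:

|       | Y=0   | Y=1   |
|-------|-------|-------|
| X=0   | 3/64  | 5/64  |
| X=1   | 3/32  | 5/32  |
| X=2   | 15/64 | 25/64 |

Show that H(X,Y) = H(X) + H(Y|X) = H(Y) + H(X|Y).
Marginal P(X) (row sums):
  P(X=0) = 3/64 + 5/64 = 1/8
  P(X=1) = 3/32 + 5/32 = 1/4
  P(X=2) = 15/64 + 25/64 = 5/8
Marginal P(Y) (column sums):
  P(Y=0) = 3/64 + 3/32 + 15/64 = 3/8
  P(Y=1) = 5/64 + 5/32 + 25/64 = 5/8

Decomposition 1: H(X) + H(Y|X)
H(X) = -[(1/8)·log₂(1/8) + (1/4)·log₂(1/4) + (5/8)·log₂(5/8)]
  = 0.3750 + 0.5000 + 0.4238
  = 1.2988 bits
H(Y|X) = -Σ P(X,Y)·log₂ P(Y|X), where P(Y|X) = P(X,Y) / P(X)
  (X=0,Y=0): P(Y|X) = (3/64)/(1/8) = 3/8;  -(3/64)·log₂(3/8) = 0.0663
  (X=0,Y=1): P(Y|X) = (5/64)/(1/8) = 5/8;  -(5/64)·log₂(5/8) = 0.0530
  (X=1,Y=0): P(Y|X) = (3/32)/(1/4) = 3/8;  -(3/32)·log₂(3/8) = 0.1327
  (X=1,Y=1): P(Y|X) = (5/32)/(1/4) = 5/8;  -(5/32)·log₂(5/8) = 0.1059
  (X=2,Y=0): P(Y|X) = (15/64)/(5/8) = 3/8;  -(15/64)·log₂(3/8) = 0.3316
  (X=2,Y=1): P(Y|X) = (25/64)/(5/8) = 5/8;  -(25/64)·log₂(5/8) = 0.2649
H(Y|X) = 0.0663 + 0.0530 + 0.1327 + 0.1059 + 0.3316 + 0.2649
  = 0.9544 bits
H(X) + H(Y|X) = 1.2988 + 0.9544 = 2.2532 bits

Decomposition 2: H(Y) + H(X|Y)
H(Y) = -[(3/8)·log₂(3/8) + (5/8)·log₂(5/8)]
  = 0.5306 + 0.4238
  = 0.9544 bits
H(X|Y) = -Σ P(X,Y)·log₂ P(X|Y), where P(X|Y) = P(X,Y) / P(Y)
  (X=0,Y=0): P(X|Y) = (3/64)/(3/8) = 1/8;  -(3/64)·log₂(1/8) = 0.1406
  (X=0,Y=1): P(X|Y) = (5/64)/(5/8) = 1/8;  -(5/64)·log₂(1/8) = 0.2344
  (X=1,Y=0): P(X|Y) = (3/32)/(3/8) = 1/4;  -(3/32)·log₂(1/4) = 0.1875
  (X=1,Y=1): P(X|Y) = (5/32)/(5/8) = 1/4;  -(5/32)·log₂(1/4) = 0.3125
  (X=2,Y=0): P(X|Y) = (15/64)/(3/8) = 5/8;  -(15/64)·log₂(5/8) = 0.1589
  (X=2,Y=1): P(X|Y) = (25/64)/(5/8) = 5/8;  -(25/64)·log₂(5/8) = 0.2649
H(X|Y) = 0.1406 + 0.2344 + 0.1875 + 0.3125 + 0.1589 + 0.2649
  = 1.2988 bits
H(Y) + H(X|Y) = 0.9544 + 1.2988 = 2.2532 bits

Direct computation of the joint entropy:
H(X,Y) = -[(3/64)·log₂(3/64) + (5/64)·log₂(5/64) + (3/32)·log₂(3/32) + (5/32)·log₂(5/32) + (15/64)·log₂(15/64) + (25/64)·log₂(25/64)]
  = 0.2070 + 0.2873 + 0.3202 + 0.4184 + 0.4906 + 0.5297
  = 2.2532 bits

All three agree: H(X,Y) = 2.2532 bits ✓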